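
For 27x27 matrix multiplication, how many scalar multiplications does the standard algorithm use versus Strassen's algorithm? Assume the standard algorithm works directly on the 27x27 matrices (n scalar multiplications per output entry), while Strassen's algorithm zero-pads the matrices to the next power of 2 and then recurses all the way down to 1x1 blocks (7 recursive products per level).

Matrix multiplication for 27x27 matrices:

Strassen's algorithm requires power-of-2 dimensions. Pad 27x27 to 32x32 (next power of 2).

Standard algorithm: 27^3 = 19683 multiplications
Strassen's algorithm: 7^(log2(32)) = 7^5 = 16807 multiplications
Savings: 19683 - 16807 = 2876 multiplications

Standard: 19683 multiplications (27^3). Strassen: 16807 multiplications (7^5, after padding to 32x32). Strassen reduces 8 recursive multiplications to 7 at each level.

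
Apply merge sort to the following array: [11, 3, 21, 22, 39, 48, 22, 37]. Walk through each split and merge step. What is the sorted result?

Merge sort trace:

Split: [11, 3, 21, 22, 39, 48, 22, 37] -> [11, 3, 21, 22] and [39, 48, 22, 37]
  Split: [11, 3, 21, 22] -> [11, 3] and [21, 22]
    Split: [11, 3] -> [11] and [3]
    Merge: [11] + [3] -> [3, 11]
    Split: [21, 22] -> [21] and [22]
    Merge: [21] + [22] -> [21, 22]
  Merge: [3, 11] + [21, 22] -> [3, 11, 21, 22]
  Split: [39, 48, 22, 37] -> [39, 48] and [22, 37]
    Split: [39, 48] -> [39] and [48]
    Merge: [39] + [48] -> [39, 48]
    Split: [22, 37] -> [22] and [37]
    Merge: [22] + [37] -> [22, 37]
  Merge: [39, 48] + [22, 37] -> [22, 37, 39, 48]
Merge: [3, 11, 21, 22] + [22, 37, 39, 48] -> [3, 11, 21, 22, 22, 37, 39, 48]

Final sorted array: [3, 11, 21, 22, 22, 37, 39, 48]

The merge sort proceeds by recursively splitting the array and merging sorted halves.
After all merges, the sorted array is [3, 11, 21, 22, 22, 37, 39, 48].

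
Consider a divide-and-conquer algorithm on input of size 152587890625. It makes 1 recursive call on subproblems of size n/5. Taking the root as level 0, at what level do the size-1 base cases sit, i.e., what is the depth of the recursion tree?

For divide and conquer with division factor 5:

Problem sizes at each level:
Level 0: 152587890625
Level 1: 30517578125
Level 2: 6103515625
Level 3: 1220703125
Level 4: 244140625
Level 5: 48828125
Level 6: 9765625
Level 7: 1953125
Level 8: 390625
Level 9: 78125
Level 10: 15625
Level 11: 3125
Level 12: 625
Level 13: 125
Level 14: 25
Level 15: 5
Level 16: 1

The root is level 0 and the size-1 base case is level 16 (the tree spans levels 0 through 16, i.e. 17 levels counting the root), so the depth is the number of divisions: log_5(152587890625) = 16

The recursion tree depth is log_5(152587890625) = 16. At each level, the problem size is divided by 5, so it takes 16 divisions to reduce to a base case of size 1. The algorithm makes 1 recursive call at each level.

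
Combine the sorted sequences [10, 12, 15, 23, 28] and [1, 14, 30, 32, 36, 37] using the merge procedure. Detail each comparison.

Merging process:

Compare 10 vs 1: take 1 from right. Merged: [1]
Compare 10 vs 14: take 10 from left. Merged: [1, 10]
Compare 12 vs 14: take 12 from left. Merged: [1, 10, 12]
Compare 15 vs 14: take 14 from right. Merged: [1, 10, 12, 14]
Compare 15 vs 30: take 15 from left. Merged: [1, 10, 12, 14, 15]
Compare 23 vs 30: take 23 from left. Merged: [1, 10, 12, 14, 15, 23]
Compare 28 vs 30: take 28 from left. Merged: [1, 10, 12, 14, 15, 23, 28]
Append remaining from right: [30, 32, 36, 37]. Merged: [1, 10, 12, 14, 15, 23, 28, 30, 32, 36, 37]

Final merged array: [1, 10, 12, 14, 15, 23, 28, 30, 32, 36, 37]
Total comparisons: 7

The merged array is [1, 10, 12, 14, 15, 23, 28, 30, 32, 36, 37], requiring 7 comparisons. The merge step runs in O(n) time where n is the total number of elements.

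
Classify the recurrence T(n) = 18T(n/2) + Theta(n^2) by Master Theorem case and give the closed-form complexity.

Master Theorem for T(n) = 18T(n/2) + O(n^2):

a = 18, b = 2, c = 2
log_b(a) = log_2(18) = 4.1699

Case 1: c = 2 < log_2(18) = 4.1699
T(n) = O(n^(log_2 18))

For T(n) = 18T(n/2) + O(n^2): log_2(18) = 4.1699. This is Case 1 of the Master Theorem (c < log_b(a), work dominated by leaves), giving O(n^(log_2 18)).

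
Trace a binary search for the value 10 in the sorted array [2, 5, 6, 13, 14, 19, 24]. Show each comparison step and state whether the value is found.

Binary search for 10 in [2, 5, 6, 13, 14, 19, 24]:

lo=0, hi=6, mid=3, arr[mid]=13 -> 13 > 10, search left half
lo=0, hi=2, mid=1, arr[mid]=5 -> 5 < 10, search right half
lo=2, hi=2, mid=2, arr[mid]=6 -> 6 < 10, search right half
lo=3 > hi=2, target 10 not found

Binary search determines that 10 is not in the array after 3 comparisons. The search space was exhausted without finding the target.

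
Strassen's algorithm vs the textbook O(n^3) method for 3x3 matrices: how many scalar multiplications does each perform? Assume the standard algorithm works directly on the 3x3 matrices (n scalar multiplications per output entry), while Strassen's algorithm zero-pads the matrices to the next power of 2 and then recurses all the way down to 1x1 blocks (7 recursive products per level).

Matrix multiplication for 3x3 matrices:

Strassen's algorithm requires power-of-2 dimensions. Pad 3x3 to 4x4 (next power of 2).

Standard algorithm: 3^3 = 27 multiplications
Strassen's algorithm: 7^(log2(4)) = 7^2 = 49 multiplications
Difference: 27 - 49 = -22 (Strassen uses MORE here due to padding overhead — for small or just-over-power-of-2 n, padding can outweigh the per-level savings)

Standard: 27 multiplications (3^3). Strassen: 49 multiplications (7^2, after padding to 4x4). Strassen reduces 8 recursive multiplications to 7 at each level.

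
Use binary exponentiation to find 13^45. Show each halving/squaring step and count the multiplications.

Computing 13^45 by squaring (build up from 13^1; each line after the first costs one multiplication):

13^1 = 13
13^2 = (13^1)^2 = 13^2 = 169
13^4 = (13^2)^2 = 169^2 = 28561
13^5 = 13 * 13^4 = 13 * 28561 = 371293
13^10 = (13^5)^2 = 371293^2 = 137858491849
13^11 = 13 * 13^10 = 13 * 137858491849 = 1792160394037
13^22 = (13^11)^2 = 1792160394037^2 = 3211838877954855105157369
13^44 = (13^22)^2 = 3211838877954855105157369^2 = 10315908977942302627204470186314316211062255002161
13^45 = 13 * 13^44 = 13 * 10315908977942302627204470186314316211062255002161 = 134106816713249934153658112422086110743809315028093

Result: 134106816713249934153658112422086110743809315028093
Multiplications needed: 8 (8 lines after 13^1)

13^45 = 134106816713249934153658112422086110743809315028093. Using exponentiation by squaring, this requires 8 multiplications. The key idea: if the exponent is even, square the half-power; if odd, multiply by the base once.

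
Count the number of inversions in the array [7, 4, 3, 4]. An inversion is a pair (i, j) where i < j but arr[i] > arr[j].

Finding inversions in [7, 4, 3, 4]:

(0, 1): arr[0]=7 > arr[1]=4
(0, 2): arr[0]=7 > arr[2]=3
(0, 3): arr[0]=7 > arr[3]=4
(1, 2): arr[1]=4 > arr[2]=3

Total inversions: 4

The array has 4 inversion(s): (0,1), (0,2), (0,3), (1,2). Each pair (i,j) satisfies i < j and arr[i] > arr[j].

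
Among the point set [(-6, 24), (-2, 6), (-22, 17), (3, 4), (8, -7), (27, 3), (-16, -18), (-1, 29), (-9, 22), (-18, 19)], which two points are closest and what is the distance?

Computing all pairwise distances among 10 points:

d((-6, 24), (-2, 6)) = 18.4391
d((-6, 24), (-22, 17)) = 17.4642
d((-6, 24), (3, 4)) = 21.9317
d((-6, 24), (8, -7)) = 34.0147
d((-6, 24), (27, 3)) = 39.1152
d((-6, 24), (-16, -18)) = 43.1741
d((-6, 24), (-1, 29)) = 7.0711
d((-6, 24), (-9, 22)) = 3.6056 <-- minimum
d((-6, 24), (-18, 19)) = 13.0
d((-2, 6), (-22, 17)) = 22.8254
d((-2, 6), (3, 4)) = 5.3852
d((-2, 6), (8, -7)) = 16.4012
d((-2, 6), (27, 3)) = 29.1548
d((-2, 6), (-16, -18)) = 27.7849
d((-2, 6), (-1, 29)) = 23.0217
d((-2, 6), (-9, 22)) = 17.4642
d((-2, 6), (-18, 19)) = 20.6155
d((-22, 17), (3, 4)) = 28.178
d((-22, 17), (8, -7)) = 38.4187
d((-22, 17), (27, 3)) = 50.9608
d((-22, 17), (-16, -18)) = 35.5106
d((-22, 17), (-1, 29)) = 24.1868
d((-22, 17), (-9, 22)) = 13.9284
d((-22, 17), (-18, 19)) = 4.4721
d((3, 4), (8, -7)) = 12.083
d((3, 4), (27, 3)) = 24.0208
d((3, 4), (-16, -18)) = 29.0689
d((3, 4), (-1, 29)) = 25.318
d((3, 4), (-9, 22)) = 21.6333
d((3, 4), (-18, 19)) = 25.807
d((8, -7), (27, 3)) = 21.4709
d((8, -7), (-16, -18)) = 26.4008
d((8, -7), (-1, 29)) = 37.108
d((8, -7), (-9, 22)) = 33.6155
d((8, -7), (-18, 19)) = 36.7696
d((27, 3), (-16, -18)) = 47.8539
d((27, 3), (-1, 29)) = 38.2099
d((27, 3), (-9, 22)) = 40.7063
d((27, 3), (-18, 19)) = 47.7598
d((-16, -18), (-1, 29)) = 49.3356
d((-16, -18), (-9, 22)) = 40.6079
d((-16, -18), (-18, 19)) = 37.054
d((-1, 29), (-9, 22)) = 10.6301
d((-1, 29), (-18, 19)) = 19.7231
d((-9, 22), (-18, 19)) = 9.4868

Closest pair: (-6, 24) and (-9, 22) with distance 3.6056

The closest pair is (-6, 24) and (-9, 22) with Euclidean distance 3.6056. For 10 points, brute-force pairwise comparison is shown above. For large n, the divide-and-conquer algorithm (sort by x, recurse on halves, check the dividing strip) achieves O(n log n).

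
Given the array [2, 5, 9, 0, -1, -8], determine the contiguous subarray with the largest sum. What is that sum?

Using Kadane's algorithm on [2, 5, 9, 0, -1, -8]:

Scanning through the array:
Position 1 (value 5): max_ending_here = 7, max_so_far = 7
Position 2 (value 9): max_ending_here = 16, max_so_far = 16
Position 3 (value 0): max_ending_here = 16, max_so_far = 16
Position 4 (value -1): max_ending_here = 15, max_so_far = 16
Position 5 (value -8): max_ending_here = 7, max_so_far = 16

Maximum subarray: [2, 5, 9]
Maximum sum: 16

The maximum subarray is [2, 5, 9] with sum 16. This subarray runs from index 0 to index 2.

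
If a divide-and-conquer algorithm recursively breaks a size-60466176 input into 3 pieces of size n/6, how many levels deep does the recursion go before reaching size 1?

For divide and conquer with division factor 6:

Problem sizes at each level:
Level 0: 60466176
Level 1: 10077696
Level 2: 1679616
Level 3: 279936
Level 4: 46656
Level 5: 7776
Level 6: 1296
Level 7: 216
Level 8: 36
Level 9: 6
Level 10: 1

The root is level 0 and the size-1 base case is level 10 (the tree spans levels 0 through 10, i.e. 11 levels counting the root), so the depth is the number of divisions: log_6(60466176) = 10

The recursion tree depth is log_6(60466176) = 10. At each level, the problem size is divided by 6, so it takes 10 divisions to reduce to a base case of size 1. The algorithm makes 3 recursive calls at each level.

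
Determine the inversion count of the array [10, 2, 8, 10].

Finding inversions in [10, 2, 8, 10]:

(0, 1): arr[0]=10 > arr[1]=2
(0, 2): arr[0]=10 > arr[2]=8

Total inversions: 2

The array has 2 inversion(s): (0,1), (0,2). Each pair (i,j) satisfies i < j and arr[i] > arr[j].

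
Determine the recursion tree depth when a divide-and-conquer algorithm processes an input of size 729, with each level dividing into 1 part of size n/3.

For divide and conquer with division factor 3:

Problem sizes at each level:
Level 0: 729
Level 1: 243
Level 2: 81
Level 3: 27
Level 4: 9
Level 5: 3
Level 6: 1

The root is level 0 and the size-1 base case is level 6 (the tree spans levels 0 through 6, i.e. 7 levels counting the root), so the depth is the number of divisions: log_3(729) = 6

The recursion tree depth is log_3(729) = 6. At each level, the problem size is divided by 3, so it takes 6 divisions to reduce to a base case of size 1. The algorithm makes 1 recursive call at each level.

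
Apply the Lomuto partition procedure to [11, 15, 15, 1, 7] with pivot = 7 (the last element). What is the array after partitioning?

Lomuto partition with pivot = 7:

Initial array: [11, 15, 15, 1, 7]

arr[0]=11 > 7: no swap
arr[1]=15 > 7: no swap
arr[2]=15 > 7: no swap
arr[3]=1 <= 7: swap with position 0, array becomes [1, 15, 15, 11, 7]

Place pivot at position 1: [1, 7, 15, 11, 15]
Pivot position: 1

After partitioning with pivot 7, the array becomes [1, 7, 15, 11, 15]. The pivot is placed at index 1. All elements to the left of the pivot are <= 7, and all elements to the right are > 7.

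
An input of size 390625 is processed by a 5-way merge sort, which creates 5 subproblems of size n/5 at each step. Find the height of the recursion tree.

For divide and conquer with division factor 5:

Problem sizes at each level:
Level 0: 390625
Level 1: 78125
Level 2: 15625
Level 3: 3125
Level 4: 625
Level 5: 125
Level 6: 25
Level 7: 5
Level 8: 1

The root is level 0 and the size-1 base case is level 8 (the tree spans levels 0 through 8, i.e. 9 levels counting the root), so the depth is the number of divisions: log_5(390625) = 8

The recursion tree depth is log_5(390625) = 8. At each level, the problem size is divided by 5, so it takes 8 divisions to reduce to a base case of size 1. The algorithm makes 5 recursive calls at each level.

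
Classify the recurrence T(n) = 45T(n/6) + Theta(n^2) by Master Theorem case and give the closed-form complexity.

Master Theorem for T(n) = 45T(n/6) + O(n^2):

a = 45, b = 6, c = 2
log_b(a) = log_6(45) = 2.1245

Case 1: c = 2 < log_6(45) = 2.1245
T(n) = O(n^(log_6 45))

For T(n) = 45T(n/6) + O(n^2): log_6(45) = 2.1245. This is Case 1 of the Master Theorem (c < log_b(a), work dominated by leaves), giving O(n^(log_6 45)).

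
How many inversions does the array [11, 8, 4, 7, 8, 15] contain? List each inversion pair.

Finding inversions in [11, 8, 4, 7, 8, 15]:

(0, 1): arr[0]=11 > arr[1]=8
(0, 2): arr[0]=11 > arr[2]=4
(0, 3): arr[0]=11 > arr[3]=7
(0, 4): arr[0]=11 > arr[4]=8
(1, 2): arr[1]=8 > arr[2]=4
(1, 3): arr[1]=8 > arr[3]=7

Total inversions: 6

The array has 6 inversion(s): (0,1), (0,2), (0,3), (0,4), (1,2), (1,3). Each pair (i,j) satisfies i < j and arr[i] > arr[j].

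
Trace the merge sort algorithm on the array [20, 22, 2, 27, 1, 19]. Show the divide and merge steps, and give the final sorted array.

Merge sort trace:

Split: [20, 22, 2, 27, 1, 19] -> [20, 22, 2] and [27, 1, 19]
  Split: [20, 22, 2] -> [20] and [22, 2]
    Split: [22, 2] -> [22] and [2]
    Merge: [22] + [2] -> [2, 22]
  Merge: [20] + [2, 22] -> [2, 20, 22]
  Split: [27, 1, 19] -> [27] and [1, 19]
    Split: [1, 19] -> [1] and [19]
    Merge: [1] + [19] -> [1, 19]
  Merge: [27] + [1, 19] -> [1, 19, 27]
Merge: [2, 20, 22] + [1, 19, 27] -> [1, 2, 19, 20, 22, 27]

Final sorted array: [1, 2, 19, 20, 22, 27]

The merge sort proceeds by recursively splitting the array and merging sorted halves.
After all merges, the sorted array is [1, 2, 19, 20, 22, 27].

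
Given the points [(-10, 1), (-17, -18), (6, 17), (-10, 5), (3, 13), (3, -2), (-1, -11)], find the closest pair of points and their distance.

Computing all pairwise distances among 7 points:

d((-10, 1), (-17, -18)) = 20.2485
d((-10, 1), (6, 17)) = 22.6274
d((-10, 1), (-10, 5)) = 4.0 <-- minimum
d((-10, 1), (3, 13)) = 17.6918
d((-10, 1), (3, -2)) = 13.3417
d((-10, 1), (-1, -11)) = 15.0
d((-17, -18), (6, 17)) = 41.8808
d((-17, -18), (-10, 5)) = 24.0416
d((-17, -18), (3, 13)) = 36.8917
d((-17, -18), (3, -2)) = 25.6125
d((-17, -18), (-1, -11)) = 17.4642
d((6, 17), (-10, 5)) = 20.0
d((6, 17), (3, 13)) = 5.0
d((6, 17), (3, -2)) = 19.2354
d((6, 17), (-1, -11)) = 28.8617
d((-10, 5), (3, 13)) = 15.2643
d((-10, 5), (3, -2)) = 14.7648
d((-10, 5), (-1, -11)) = 18.3576
d((3, 13), (3, -2)) = 15.0
d((3, 13), (-1, -11)) = 24.3311
d((3, -2), (-1, -11)) = 9.8489

Closest pair: (-10, 1) and (-10, 5) with distance 4.0

The closest pair is (-10, 1) and (-10, 5) with Euclidean distance 4.0. For 7 points, brute-force pairwise comparison is shown above. For large n, the divide-and-conquer algorithm (sort by x, recurse on halves, check the dividing strip) achieves O(n log n).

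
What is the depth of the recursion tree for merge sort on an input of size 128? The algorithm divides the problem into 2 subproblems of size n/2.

For divide and conquer with division factor 2:

Problem sizes at each level:
Level 0: 128
Level 1: 64
Level 2: 32
Level 3: 16
Level 4: 8
Level 5: 4
Level 6: 2
Level 7: 1

The root is level 0 and the size-1 base case is level 7 (the tree spans levels 0 through 7, i.e. 8 levels counting the root), so the depth is the number of divisions: log_2(128) = 7

The recursion tree depth is log_2(128) = 7. At each level, the problem size is divided by 2, so it takes 7 divisions to reduce to a base case of size 1. The algorithm makes 2 recursive calls at each level.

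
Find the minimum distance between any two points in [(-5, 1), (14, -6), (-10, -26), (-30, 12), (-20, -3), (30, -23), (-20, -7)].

Computing all pairwise distances among 7 points:

d((-5, 1), (14, -6)) = 20.2485
d((-5, 1), (-10, -26)) = 27.4591
d((-5, 1), (-30, 12)) = 27.313
d((-5, 1), (-20, -3)) = 15.5242
d((-5, 1), (30, -23)) = 42.4382
d((-5, 1), (-20, -7)) = 17.0
d((14, -6), (-10, -26)) = 31.241
d((14, -6), (-30, 12)) = 47.5395
d((14, -6), (-20, -3)) = 34.1321
d((14, -6), (30, -23)) = 23.3452
d((14, -6), (-20, -7)) = 34.0147
d((-10, -26), (-30, 12)) = 42.9418
d((-10, -26), (-20, -3)) = 25.0799
d((-10, -26), (30, -23)) = 40.1123
d((-10, -26), (-20, -7)) = 21.4709
d((-30, 12), (-20, -3)) = 18.0278
d((-30, 12), (30, -23)) = 69.4622
d((-30, 12), (-20, -7)) = 21.4709
d((-20, -3), (30, -23)) = 53.8516
d((-20, -3), (-20, -7)) = 4.0 <-- minimum
d((30, -23), (-20, -7)) = 52.4976

Closest pair: (-20, -3) and (-20, -7) with distance 4.0

The closest pair is (-20, -3) and (-20, -7) with Euclidean distance 4.0. For 7 points, brute-force pairwise comparison is shown above. For large n, the divide-and-conquer algorithm (sort by x, recurse on halves, check the dividing strip) achieves O(n log n).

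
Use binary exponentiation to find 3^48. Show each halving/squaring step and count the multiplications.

Computing 3^48 by squaring (build up from 3^1; each line after the first costs one multiplication):

3^1 = 3
3^2 = (3^1)^2 = 3^2 = 9
3^3 = 3 * 3^2 = 3 * 9 = 27
3^6 = (3^3)^2 = 27^2 = 729
3^12 = (3^6)^2 = 729^2 = 531441
3^24 = (3^12)^2 = 531441^2 = 282429536481
3^48 = (3^24)^2 = 282429536481^2 = 79766443076872509863361

Result: 79766443076872509863361
Multiplications needed: 6 (6 lines after 3^1)

3^48 = 79766443076872509863361. Using exponentiation by squaring, this requires 6 multiplications. The key idea: if the exponent is even, square the half-power; if odd, multiply by the base once.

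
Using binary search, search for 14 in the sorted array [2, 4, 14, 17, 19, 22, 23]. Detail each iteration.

Binary search for 14 in [2, 4, 14, 17, 19, 22, 23]:

lo=0, hi=6, mid=3, arr[mid]=17 -> 17 > 14, search left half
lo=0, hi=2, mid=1, arr[mid]=4 -> 4 < 14, search right half
lo=2, hi=2, mid=2, arr[mid]=14 -> Found target at index 2!

Binary search finds 14 at index 2 after 3 comparisons. The search repeatedly halves the search space by comparing with the middle element.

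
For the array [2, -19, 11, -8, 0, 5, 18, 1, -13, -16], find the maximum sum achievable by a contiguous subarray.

Using Kadane's algorithm on [2, -19, 11, -8, 0, 5, 18, 1, -13, -16]:

Scanning through the array:
Position 1 (value -19): max_ending_here = -17, max_so_far = 2
Position 2 (value 11): max_ending_here = 11, max_so_far = 11
Position 3 (value -8): max_ending_here = 3, max_so_far = 11
Position 4 (value 0): max_ending_here = 3, max_so_far = 11
Position 5 (value 5): max_ending_here = 8, max_so_far = 11
Position 6 (value 18): max_ending_here = 26, max_so_far = 26
Position 7 (value 1): max_ending_here = 27, max_so_far = 27
Position 8 (value -13): max_ending_here = 14, max_so_far = 27
Position 9 (value -16): max_ending_here = -2, max_so_far = 27

Maximum subarray: [11, -8, 0, 5, 18, 1]
Maximum sum: 27

The maximum subarray is [11, -8, 0, 5, 18, 1] with sum 27. This subarray runs from index 2 to index 7.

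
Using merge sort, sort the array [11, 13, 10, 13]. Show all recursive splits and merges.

Merge sort trace:

Split: [11, 13, 10, 13] -> [11, 13] and [10, 13]
  Split: [11, 13] -> [11] and [13]
  Merge: [11] + [13] -> [11, 13]
  Split: [10, 13] -> [10] and [13]
  Merge: [10] + [13] -> [10, 13]
Merge: [11, 13] + [10, 13] -> [10, 11, 13, 13]

Final sorted array: [10, 11, 13, 13]

The merge sort proceeds by recursively splitting the array and merging sorted halves.
After all merges, the sorted array is [10, 11, 13, 13].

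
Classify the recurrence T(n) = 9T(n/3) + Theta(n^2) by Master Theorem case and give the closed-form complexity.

Master Theorem for T(n) = 9T(n/3) + O(n^2):

a = 9, b = 3, c = 2
log_b(a) = log_3(9) = 2.0000

Case 2: c = 2 = log_3(9) = 2.0000
T(n) = O(n^2 log n) = O(n^2 log n)

For T(n) = 9T(n/3) + O(n^2): log_3(9) = 2.0000. This is Case 2 of the Master Theorem (c = log_b(a), equal work at all levels), giving O(n^2 log n).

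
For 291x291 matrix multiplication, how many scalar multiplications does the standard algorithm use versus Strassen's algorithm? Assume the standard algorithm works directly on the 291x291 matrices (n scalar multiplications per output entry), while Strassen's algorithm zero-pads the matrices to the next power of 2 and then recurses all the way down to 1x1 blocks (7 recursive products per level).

Matrix multiplication for 291x291 matrices:

Strassen's algorithm requires power-of-2 dimensions. Pad 291x291 to 512x512 (next power of 2).

Standard algorithm: 291^3 = 24642171 multiplications
Strassen's algorithm: 7^(log2(512)) = 7^9 = 40353607 multiplications
Difference: 24642171 - 40353607 = -15711436 (Strassen uses MORE here due to padding overhead — for small or just-over-power-of-2 n, padding can outweigh the per-level savings)

Standard: 24642171 multiplications (291^3). Strassen: 40353607 multiplications (7^9, after padding to 512x512). Strassen reduces 8 recursive multiplications to 7 at each level.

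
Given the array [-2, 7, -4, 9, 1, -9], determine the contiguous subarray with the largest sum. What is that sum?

Using Kadane's algorithm on [-2, 7, -4, 9, 1, -9]:

Scanning through the array:
Position 1 (value 7): max_ending_here = 7, max_so_far = 7
Position 2 (value -4): max_ending_here = 3, max_so_far = 7
Position 3 (value 9): max_ending_here = 12, max_so_far = 12
Position 4 (value 1): max_ending_here = 13, max_so_far = 13
Position 5 (value -9): max_ending_here = 4, max_so_far = 13

Maximum subarray: [7, -4, 9, 1]
Maximum sum: 13

The maximum subarray is [7, -4, 9, 1] with sum 13. This subarray runs from index 1 to index 4.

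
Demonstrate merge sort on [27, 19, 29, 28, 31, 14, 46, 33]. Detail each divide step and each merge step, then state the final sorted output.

Merge sort trace:

Split: [27, 19, 29, 28, 31, 14, 46, 33] -> [27, 19, 29, 28] and [31, 14, 46, 33]
  Split: [27, 19, 29, 28] -> [27, 19] and [29, 28]
    Split: [27, 19] -> [27] and [19]
    Merge: [27] + [19] -> [19, 27]
    Split: [29, 28] -> [29] and [28]
    Merge: [29] + [28] -> [28, 29]
  Merge: [19, 27] + [28, 29] -> [19, 27, 28, 29]
  Split: [31, 14, 46, 33] -> [31, 14] and [46, 33]
    Split: [31, 14] -> [31] and [14]
    Merge: [31] + [14] -> [14, 31]
    Split: [46, 33] -> [46] and [33]
    Merge: [46] + [33] -> [33, 46]
  Merge: [14, 31] + [33, 46] -> [14, 31, 33, 46]
Merge: [19, 27, 28, 29] + [14, 31, 33, 46] -> [14, 19, 27, 28, 29, 31, 33, 46]

Final sorted array: [14, 19, 27, 28, 29, 31, 33, 46]

The merge sort proceeds by recursively splitting the array and merging sorted halves.
After all merges, the sorted array is [14, 19, 27, 28, 29, 31, 33, 46].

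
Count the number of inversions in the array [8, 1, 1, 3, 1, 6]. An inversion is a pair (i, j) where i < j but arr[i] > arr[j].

Finding inversions in [8, 1, 1, 3, 1, 6]:

(0, 1): arr[0]=8 > arr[1]=1
(0, 2): arr[0]=8 > arr[2]=1
(0, 3): arr[0]=8 > arr[3]=3
(0, 4): arr[0]=8 > arr[4]=1
(0, 5): arr[0]=8 > arr[5]=6
(3, 4): arr[3]=3 > arr[4]=1

Total inversions: 6

The array has 6 inversion(s): (0,1), (0,2), (0,3), (0,4), (0,5), (3,4). Each pair (i,j) satisfies i < j and arr[i] > arr[j].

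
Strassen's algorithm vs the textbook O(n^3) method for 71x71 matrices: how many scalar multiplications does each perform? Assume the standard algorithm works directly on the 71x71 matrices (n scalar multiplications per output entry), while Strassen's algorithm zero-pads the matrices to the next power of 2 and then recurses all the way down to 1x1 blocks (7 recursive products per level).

Matrix multiplication for 71x71 matrices:

Strassen's algorithm requires power-of-2 dimensions. Pad 71x71 to 128x128 (next power of 2).

Standard algorithm: 71^3 = 357911 multiplications
Strassen's algorithm: 7^(log2(128)) = 7^7 = 823543 multiplications
Difference: 357911 - 823543 = -465632 (Strassen uses MORE here due to padding overhead — for small or just-over-power-of-2 n, padding can outweigh the per-level savings)

Standard: 357911 multiplications (71^3). Strassen: 823543 multiplications (7^7, after padding to 128x128). Strassen reduces 8 recursive multiplications to 7 at each level.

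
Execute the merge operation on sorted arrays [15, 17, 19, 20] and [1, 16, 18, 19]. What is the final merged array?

Merging process:

Compare 15 vs 1: take 1 from right. Merged: [1]
Compare 15 vs 16: take 15 from left. Merged: [1, 15]
Compare 17 vs 16: take 16 from right. Merged: [1, 15, 16]
Compare 17 vs 18: take 17 from left. Merged: [1, 15, 16, 17]
Compare 19 vs 18: take 18 from right. Merged: [1, 15, 16, 17, 18]
Compare 19 vs 19: take 19 from left. Merged: [1, 15, 16, 17, 18, 19]
Compare 20 vs 19: take 19 from right. Merged: [1, 15, 16, 17, 18, 19, 19]
Append remaining from left: [20]. Merged: [1, 15, 16, 17, 18, 19, 19, 20]

Final merged array: [1, 15, 16, 17, 18, 19, 19, 20]
Total comparisons: 7

The merged array is [1, 15, 16, 17, 18, 19, 19, 20], requiring 7 comparisons. The merge step runs in O(n) time where n is the total number of elements.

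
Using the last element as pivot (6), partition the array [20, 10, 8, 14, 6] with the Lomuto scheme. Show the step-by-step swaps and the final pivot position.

Lomuto partition with pivot = 6:

Initial array: [20, 10, 8, 14, 6]

arr[0]=20 > 6: no swap
arr[1]=10 > 6: no swap
arr[2]=8 > 6: no swap
arr[3]=14 > 6: no swap

Place pivot at position 0: [6, 10, 8, 14, 20]
Pivot position: 0

After partitioning with pivot 6, the array becomes [6, 10, 8, 14, 20]. The pivot is placed at index 0. All elements to the left of the pivot are <= 6, and all elements to the right are > 6.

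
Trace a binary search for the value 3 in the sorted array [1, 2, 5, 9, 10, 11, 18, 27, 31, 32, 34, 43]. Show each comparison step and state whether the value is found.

Binary search for 3 in [1, 2, 5, 9, 10, 11, 18, 27, 31, 32, 34, 43]:

lo=0, hi=11, mid=5, arr[mid]=11 -> 11 > 3, search left half
lo=0, hi=4, mid=2, arr[mid]=5 -> 5 > 3, search left half
lo=0, hi=1, mid=0, arr[mid]=1 -> 1 < 3, search right half
lo=1, hi=1, mid=1, arr[mid]=2 -> 2 < 3, search right half
lo=2 > hi=1, target 3 not found

Binary search determines that 3 is not in the array after 4 comparisons. The search space was exhausted without finding the target.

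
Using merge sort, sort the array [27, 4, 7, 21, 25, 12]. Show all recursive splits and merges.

Merge sort trace:

Split: [27, 4, 7, 21, 25, 12] -> [27, 4, 7] and [21, 25, 12]
  Split: [27, 4, 7] -> [27] and [4, 7]
    Split: [4, 7] -> [4] and [7]
    Merge: [4] + [7] -> [4, 7]
  Merge: [27] + [4, 7] -> [4, 7, 27]
  Split: [21, 25, 12] -> [21] and [25, 12]
    Split: [25, 12] -> [25] and [12]
    Merge: [25] + [12] -> [12, 25]
  Merge: [21] + [12, 25] -> [12, 21, 25]
Merge: [4, 7, 27] + [12, 21, 25] -> [4, 7, 12, 21, 25, 27]

Final sorted array: [4, 7, 12, 21, 25, 27]

The merge sort proceeds by recursively splitting the array and merging sorted halves.
After all merges, the sorted array is [4, 7, 12, 21, 25, 27].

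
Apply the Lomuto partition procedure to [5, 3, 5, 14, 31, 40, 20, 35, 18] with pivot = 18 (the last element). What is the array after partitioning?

Lomuto partition with pivot = 18:

Initial array: [5, 3, 5, 14, 31, 40, 20, 35, 18]

arr[0]=5 <= 18: swap with position 0, array becomes [5, 3, 5, 14, 31, 40, 20, 35, 18]
arr[1]=3 <= 18: swap with position 1, array becomes [5, 3, 5, 14, 31, 40, 20, 35, 18]
arr[2]=5 <= 18: swap with position 2, array becomes [5, 3, 5, 14, 31, 40, 20, 35, 18]
arr[3]=14 <= 18: swap with position 3, array becomes [5, 3, 5, 14, 31, 40, 20, 35, 18]
arr[4]=31 > 18: no swap
arr[5]=40 > 18: no swap
arr[6]=20 > 18: no swap
arr[7]=35 > 18: no swap

Place pivot at position 4: [5, 3, 5, 14, 18, 40, 20, 35, 31]
Pivot position: 4

After partitioning with pivot 18, the array becomes [5, 3, 5, 14, 18, 40, 20, 35, 31]. The pivot is placed at index 4. All elements to the left of the pivot are <= 18, and all elements to the right are > 18.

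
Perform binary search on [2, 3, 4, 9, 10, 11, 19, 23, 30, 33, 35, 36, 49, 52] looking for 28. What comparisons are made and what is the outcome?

Binary search for 28 in [2, 3, 4, 9, 10, 11, 19, 23, 30, 33, 35, 36, 49, 52]:

lo=0, hi=13, mid=6, arr[mid]=19 -> 19 < 28, search right half
lo=7, hi=13, mid=10, arr[mid]=35 -> 35 > 28, search left half
lo=7, hi=9, mid=8, arr[mid]=30 -> 30 > 28, search left half
lo=7, hi=7, mid=7, arr[mid]=23 -> 23 < 28, search right half
lo=8 > hi=7, target 28 not found

Binary search determines that 28 is not in the array after 4 comparisons. The search space was exhausted without finding the target.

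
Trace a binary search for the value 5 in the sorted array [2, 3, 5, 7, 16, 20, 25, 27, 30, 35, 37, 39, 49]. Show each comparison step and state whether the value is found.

Binary search for 5 in [2, 3, 5, 7, 16, 20, 25, 27, 30, 35, 37, 39, 49]:

lo=0, hi=12, mid=6, arr[mid]=25 -> 25 > 5, search left half
lo=0, hi=5, mid=2, arr[mid]=5 -> Found target at index 2!

Binary search finds 5 at index 2 after 2 comparisons. The search repeatedly halves the search space by comparing with the middle element.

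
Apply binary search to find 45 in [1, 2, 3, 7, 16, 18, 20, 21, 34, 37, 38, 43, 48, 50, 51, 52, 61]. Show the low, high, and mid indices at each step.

Binary search for 45 in [1, 2, 3, 7, 16, 18, 20, 21, 34, 37, 38, 43, 48, 50, 51, 52, 61]:

lo=0, hi=16, mid=8, arr[mid]=34 -> 34 < 45, search right half
lo=9, hi=16, mid=12, arr[mid]=48 -> 48 > 45, search left half
lo=9, hi=11, mid=10, arr[mid]=38 -> 38 < 45, search right half
lo=11, hi=11, mid=11, arr[mid]=43 -> 43 < 45, search right half
lo=12 > hi=11, target 45 not found

Binary search determines that 45 is not in the array after 4 comparisons. The search space was exhausted without finding the target.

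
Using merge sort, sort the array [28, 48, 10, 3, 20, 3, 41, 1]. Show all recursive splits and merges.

Merge sort trace:

Split: [28, 48, 10, 3, 20, 3, 41, 1] -> [28, 48, 10, 3] and [20, 3, 41, 1]
  Split: [28, 48, 10, 3] -> [28, 48] and [10, 3]
    Split: [28, 48] -> [28] and [48]
    Merge: [28] + [48] -> [28, 48]
    Split: [10, 3] -> [10] and [3]
    Merge: [10] + [3] -> [3, 10]
  Merge: [28, 48] + [3, 10] -> [3, 10, 28, 48]
  Split: [20, 3, 41, 1] -> [20, 3] and [41, 1]
    Split: [20, 3] -> [20] and [3]
    Merge: [20] + [3] -> [3, 20]
    Split: [41, 1] -> [41] and [1]
    Merge: [41] + [1] -> [1, 41]
  Merge: [3, 20] + [1, 41] -> [1, 3, 20, 41]
Merge: [3, 10, 28, 48] + [1, 3, 20, 41] -> [1, 3, 3, 10, 20, 28, 41, 48]

Final sorted array: [1, 3, 3, 10, 20, 28, 41, 48]

The merge sort proceeds by recursively splitting the array and merging sorted halves.
After all merges, the sorted array is [1, 3, 3, 10, 20, 28, 41, 48].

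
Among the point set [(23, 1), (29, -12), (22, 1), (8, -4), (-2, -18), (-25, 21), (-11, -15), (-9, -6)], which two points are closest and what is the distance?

Computing all pairwise distances among 8 points:

d((23, 1), (29, -12)) = 14.3178
d((23, 1), (22, 1)) = 1.0 <-- minimum
d((23, 1), (8, -4)) = 15.8114
d((23, 1), (-2, -18)) = 31.4006
d((23, 1), (-25, 21)) = 52.0
d((23, 1), (-11, -15)) = 37.5766
d((23, 1), (-9, -6)) = 32.7567
d((29, -12), (22, 1)) = 14.7648
d((29, -12), (8, -4)) = 22.4722
d((29, -12), (-2, -18)) = 31.5753
d((29, -12), (-25, 21)) = 63.2851
d((29, -12), (-11, -15)) = 40.1123
d((29, -12), (-9, -6)) = 38.4708
d((22, 1), (8, -4)) = 14.8661
d((22, 1), (-2, -18)) = 30.6105
d((22, 1), (-25, 21)) = 51.0784
d((22, 1), (-11, -15)) = 36.6742
d((22, 1), (-9, -6)) = 31.7805
d((8, -4), (-2, -18)) = 17.2047
d((8, -4), (-25, 21)) = 41.4005
d((8, -4), (-11, -15)) = 21.9545
d((8, -4), (-9, -6)) = 17.1172
d((-2, -18), (-25, 21)) = 45.2769
d((-2, -18), (-11, -15)) = 9.4868
d((-2, -18), (-9, -6)) = 13.8924
d((-25, 21), (-11, -15)) = 38.6264
d((-25, 21), (-9, -6)) = 31.3847
d((-11, -15), (-9, -6)) = 9.2195

Closest pair: (23, 1) and (22, 1) with distance 1.0

The closest pair is (23, 1) and (22, 1) with Euclidean distance 1.0. For 8 points, brute-force pairwise comparison is shown above. For large n, the divide-and-conquer algorithm (sort by x, recurse on halves, check the dividing strip) achieves O(n log n).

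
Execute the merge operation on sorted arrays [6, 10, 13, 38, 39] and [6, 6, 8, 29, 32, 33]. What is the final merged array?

Merging process:

Compare 6 vs 6: take 6 from left. Merged: [6]
Compare 10 vs 6: take 6 from right. Merged: [6, 6]
Compare 10 vs 6: take 6 from right. Merged: [6, 6, 6]
Compare 10 vs 8: take 8 from right. Merged: [6, 6, 6, 8]
Compare 10 vs 29: take 10 from left. Merged: [6, 6, 6, 8, 10]
Compare 13 vs 29: take 13 from left. Merged: [6, 6, 6, 8, 10, 13]
Compare 38 vs 29: take 29 from right. Merged: [6, 6, 6, 8, 10, 13, 29]
Compare 38 vs 32: take 32 from right. Merged: [6, 6, 6, 8, 10, 13, 29, 32]
Compare 38 vs 33: take 33 from right. Merged: [6, 6, 6, 8, 10, 13, 29, 32, 33]
Append remaining from left: [38, 39]. Merged: [6, 6, 6, 8, 10, 13, 29, 32, 33, 38, 39]

Final merged array: [6, 6, 6, 8, 10, 13, 29, 32, 33, 38, 39]
Total comparisons: 9

The merged array is [6, 6, 6, 8, 10, 13, 29, 32, 33, 38, 39], requiring 9 comparisons. The merge step runs in O(n) time where n is the total number of elements.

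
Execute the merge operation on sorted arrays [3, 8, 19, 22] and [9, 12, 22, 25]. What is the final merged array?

Merging process:

Compare 3 vs 9: take 3 from left. Merged: [3]
Compare 8 vs 9: take 8 from left. Merged: [3, 8]
Compare 19 vs 9: take 9 from right. Merged: [3, 8, 9]
Compare 19 vs 12: take 12 from right. Merged: [3, 8, 9, 12]
Compare 19 vs 22: take 19 from left. Merged: [3, 8, 9, 12, 19]
Compare 22 vs 22: take 22 from left. Merged: [3, 8, 9, 12, 19, 22]
Append remaining from right: [22, 25]. Merged: [3, 8, 9, 12, 19, 22, 22, 25]

Final merged array: [3, 8, 9, 12, 19, 22, 22, 25]
Total comparisons: 6

The merged array is [3, 8, 9, 12, 19, 22, 22, 25], requiring 6 comparisons. The merge step runs in O(n) time where n is the total number of elements.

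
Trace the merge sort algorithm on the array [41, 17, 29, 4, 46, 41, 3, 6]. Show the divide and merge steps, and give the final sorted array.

Merge sort trace:

Split: [41, 17, 29, 4, 46, 41, 3, 6] -> [41, 17, 29, 4] and [46, 41, 3, 6]
  Split: [41, 17, 29, 4] -> [41, 17] and [29, 4]
    Split: [41, 17] -> [41] and [17]
    Merge: [41] + [17] -> [17, 41]
    Split: [29, 4] -> [29] and [4]
    Merge: [29] + [4] -> [4, 29]
  Merge: [17, 41] + [4, 29] -> [4, 17, 29, 41]
  Split: [46, 41, 3, 6] -> [46, 41] and [3, 6]
    Split: [46, 41] -> [46] and [41]
    Merge: [46] + [41] -> [41, 46]
    Split: [3, 6] -> [3] and [6]
    Merge: [3] + [6] -> [3, 6]
  Merge: [41, 46] + [3, 6] -> [3, 6, 41, 46]
Merge: [4, 17, 29, 41] + [3, 6, 41, 46] -> [3, 4, 6, 17, 29, 41, 41, 46]

Final sorted array: [3, 4, 6, 17, 29, 41, 41, 46]

The merge sort proceeds by recursively splitting the array and merging sorted halves.
After all merges, the sorted array is [3, 4, 6, 17, 29, 41, 41, 46].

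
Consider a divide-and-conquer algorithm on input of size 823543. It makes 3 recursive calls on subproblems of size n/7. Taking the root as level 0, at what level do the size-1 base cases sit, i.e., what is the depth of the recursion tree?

For divide and conquer with division factor 7:

Problem sizes at each level:
Level 0: 823543
Level 1: 117649
Level 2: 16807
Level 3: 2401
Level 4: 343
Level 5: 49
Level 6: 7
Level 7: 1

The root is level 0 and the size-1 base case is level 7 (the tree spans levels 0 through 7, i.e. 8 levels counting the root), so the depth is the number of divisions: log_7(823543) = 7

The recursion tree depth is log_7(823543) = 7. At each level, the problem size is divided by 7, so it takes 7 divisions to reduce to a base case of size 1. The algorithm makes 3 recursive calls at each level.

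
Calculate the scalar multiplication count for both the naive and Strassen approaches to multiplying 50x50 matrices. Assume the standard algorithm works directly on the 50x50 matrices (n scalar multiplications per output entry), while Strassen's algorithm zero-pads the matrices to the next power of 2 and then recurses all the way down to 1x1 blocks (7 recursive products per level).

Matrix multiplication for 50x50 matrices:

Strassen's algorithm requires power-of-2 dimensions. Pad 50x50 to 64x64 (next power of 2).

Standard algorithm: 50^3 = 125000 multiplications
Strassen's algorithm: 7^(log2(64)) = 7^6 = 117649 multiplications
Savings: 125000 - 117649 = 7351 multiplications

Standard: 125000 multiplications (50^3). Strassen: 117649 multiplications (7^6, after padding to 64x64). Strassen reduces 8 recursive multiplications to 7 at each level.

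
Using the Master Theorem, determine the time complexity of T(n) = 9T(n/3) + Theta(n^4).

Master Theorem for T(n) = 9T(n/3) + O(n^4):

a = 9, b = 3, c = 4
log_b(a) = log_3(9) = 2.0000

Case 3: c = 4 > log_3(9) = 2.0000
T(n) = O(n^4) = O(n^4)

For T(n) = 9T(n/3) + O(n^4): log_3(9) = 2.0000. This is Case 3 of the Master Theorem (c > log_b(a), work dominated by root), giving O(n^4).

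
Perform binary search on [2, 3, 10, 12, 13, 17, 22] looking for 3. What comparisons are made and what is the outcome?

Binary search for 3 in [2, 3, 10, 12, 13, 17, 22]:

lo=0, hi=6, mid=3, arr[mid]=12 -> 12 > 3, search left half
lo=0, hi=2, mid=1, arr[mid]=3 -> Found target at index 1!

Binary search finds 3 at index 1 after 2 comparisons. The search repeatedly halves the search space by comparing with the middle element.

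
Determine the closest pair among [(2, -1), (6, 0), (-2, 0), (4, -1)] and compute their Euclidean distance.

Computing all pairwise distances among 4 points:

d((2, -1), (6, 0)) = 4.1231
d((2, -1), (-2, 0)) = 4.1231
d((2, -1), (4, -1)) = 2.0 <-- minimum
d((6, 0), (-2, 0)) = 8.0
d((6, 0), (4, -1)) = 2.2361
d((-2, 0), (4, -1)) = 6.0828

Closest pair: (2, -1) and (4, -1) with distance 2.0

The closest pair is (2, -1) and (4, -1) with Euclidean distance 2.0. For 4 points, brute-force pairwise comparison is shown above. For large n, the divide-and-conquer algorithm (sort by x, recurse on halves, check the dividing strip) achieves O(n log n).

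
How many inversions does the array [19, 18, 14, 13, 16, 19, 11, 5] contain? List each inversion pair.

Finding inversions in [19, 18, 14, 13, 16, 19, 11, 5]:

(0, 1): arr[0]=19 > arr[1]=18
(0, 2): arr[0]=19 > arr[2]=14
(0, 3): arr[0]=19 > arr[3]=13
(0, 4): arr[0]=19 > arr[4]=16
(0, 6): arr[0]=19 > arr[6]=11
(0, 7): arr[0]=19 > arr[7]=5
(1, 2): arr[1]=18 > arr[2]=14
(1, 3): arr[1]=18 > arr[3]=13
(1, 4): arr[1]=18 > arr[4]=16
(1, 6): arr[1]=18 > arr[6]=11
(1, 7): arr[1]=18 > arr[7]=5
(2, 3): arr[2]=14 > arr[3]=13
(2, 6): arr[2]=14 > arr[6]=11
(2, 7): arr[2]=14 > arr[7]=5
(3, 6): arr[3]=13 > arr[6]=11
(3, 7): arr[3]=13 > arr[7]=5
(4, 6): arr[4]=16 > arr[6]=11
(4, 7): arr[4]=16 > arr[7]=5
(5, 6): arr[5]=19 > arr[6]=11
(5, 7): arr[5]=19 > arr[7]=5
(6, 7): arr[6]=11 > arr[7]=5

Total inversions: 21

The array has 21 inversion(s): (0,1), (0,2), (0,3), (0,4), (0,6), (0,7), (1,2), (1,3), (1,4), (1,6), (1,7), (2,3), (2,6), (2,7), (3,6), (3,7), (4,6), (4,7), (5,6), (5,7), (6,7). Each pair (i,j) satisfies i < j and arr[i] > arr[j].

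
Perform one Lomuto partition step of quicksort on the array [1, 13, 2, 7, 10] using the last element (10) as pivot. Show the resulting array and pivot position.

Lomuto partition with pivot = 10:

Initial array: [1, 13, 2, 7, 10]

arr[0]=1 <= 10: swap with position 0, array becomes [1, 13, 2, 7, 10]
arr[1]=13 > 10: no swap
arr[2]=2 <= 10: swap with position 1, array becomes [1, 2, 13, 7, 10]
arr[3]=7 <= 10: swap with position 2, array becomes [1, 2, 7, 13, 10]

Place pivot at position 3: [1, 2, 7, 10, 13]
Pivot position: 3

After partitioning with pivot 10, the array becomes [1, 2, 7, 10, 13]. The pivot is placed at index 3. All elements to the left of the pivot are <= 10, and all elements to the right are > 10.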